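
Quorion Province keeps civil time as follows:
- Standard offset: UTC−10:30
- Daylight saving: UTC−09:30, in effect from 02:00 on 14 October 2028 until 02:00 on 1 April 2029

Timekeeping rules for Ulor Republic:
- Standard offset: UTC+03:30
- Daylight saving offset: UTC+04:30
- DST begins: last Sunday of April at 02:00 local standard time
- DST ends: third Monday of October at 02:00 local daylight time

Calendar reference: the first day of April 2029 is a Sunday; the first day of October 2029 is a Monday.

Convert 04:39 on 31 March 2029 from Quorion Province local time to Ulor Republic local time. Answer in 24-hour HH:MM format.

17:39

31 March 2029 falls between 14 October 2028 and 1 April 2029, so daylight saving is in effect and Quorion Province is at UTC−09:30.
04:39 Quorion Province + 9h30m = 14:09 UTC.
1 April 2029 is a Sunday, so Sundays fall on 1, 8, 15, 22, 29; the last is April 29.
1 October 2029 is a Monday, so the first Monday is October 1 and the third is October 15.
At the standard offset (UTC+03:30), 14:09 UTC + 3h30m = 17:39 Ulor Republic standard time.
Daylight saving runs 29 April – 15 October; the standard-time date in Ulor Republic, 31 March 2029, is outside that window, so Ulor Republic is on standard time at UTC+03:30.
14:09 UTC + 3h30m = 17:39 Ulor Republic.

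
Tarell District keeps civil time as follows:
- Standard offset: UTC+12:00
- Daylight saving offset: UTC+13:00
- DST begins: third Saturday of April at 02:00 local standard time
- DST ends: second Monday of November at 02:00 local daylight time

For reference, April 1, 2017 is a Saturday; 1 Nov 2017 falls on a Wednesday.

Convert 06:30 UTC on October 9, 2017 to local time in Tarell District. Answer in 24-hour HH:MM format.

19:30

1 April 2017 is a Saturday, so the first Saturday is April 1 and the third is April 15.
1 November 2017 is a Wednesday, so the first Monday is November 6 and the second is November 13.
At the standard offset (UTC+12:00), 06:30 UTC + 12h = 18:30 Tarell District standard time.
The standard-time date in Tarell District, October 9, 2017, lies within the daylight-saving period (15 April – 13 November), so Tarell District is on daylight time, UTC+13:00.
06:30 UTC + 13h = 19:30 local.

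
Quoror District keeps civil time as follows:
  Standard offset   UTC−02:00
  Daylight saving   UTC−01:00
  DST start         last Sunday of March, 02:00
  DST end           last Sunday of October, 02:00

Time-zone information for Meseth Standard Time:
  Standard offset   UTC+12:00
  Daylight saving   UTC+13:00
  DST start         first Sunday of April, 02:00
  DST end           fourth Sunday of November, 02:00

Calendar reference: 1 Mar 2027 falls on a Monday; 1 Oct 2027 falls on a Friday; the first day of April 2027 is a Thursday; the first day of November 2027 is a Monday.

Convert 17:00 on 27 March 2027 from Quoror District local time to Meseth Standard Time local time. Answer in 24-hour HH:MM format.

07:00

1 March 2027 is a Monday, so Sundays fall on 7, 14, 21, 28; the last is March 28.
1 October 2027 is a Friday, so Sundays fall on 3, 10, 17, 24, 31; the last is October 31.
27 March 2027 does not fall between 28 March and 31 October, so daylight saving is not in effect and Quoror District is at UTC−02:00.
17:00 Quoror District + 2h = 19:00 UTC.
1 April 2027 is a Thursday, so the first Sunday is April 4.
1 November 2027 is a Monday, so the first Sunday is November 7 and the fourth is November 28.
At the standard offset (UTC+12:00), 19:00 UTC + 12h = 07:00 Meseth Standard Time standard time (rolling into the next day, 28 March 2027).
The standard-time date in Meseth Standard Time, 28 March 2027, is outside the daylight-saving period (4 April – 28 November), so Meseth Standard Time is on standard time, UTC+12:00.
19:00 UTC + 12h = 07:00 Meseth Standard Time (rolling into the next day, 28 March 2027).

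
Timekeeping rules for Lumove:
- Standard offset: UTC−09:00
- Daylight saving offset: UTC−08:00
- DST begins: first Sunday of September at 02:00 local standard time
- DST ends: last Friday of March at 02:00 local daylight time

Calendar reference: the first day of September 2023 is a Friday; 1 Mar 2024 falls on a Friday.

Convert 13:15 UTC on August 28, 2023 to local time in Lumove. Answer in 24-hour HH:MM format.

1 September 2023 is a Friday, so the first Sunday is September 3.
1 March 2024 is a Friday, so Fridays fall on 1, 8, 15, 22, 29; the last is March 29.
At the standard offset (UTC−09:00), 13:15 UTC − 9h = 04:15 Lumove standard time.
The standard-time date in Lumove, August 28, 2023, is outside the daylight-saving period (3 September 2023 – 29 March 2024), so Lumove is on standard time, UTC−09:00.
13:15 UTC − 9h = 04:15 local.

04:15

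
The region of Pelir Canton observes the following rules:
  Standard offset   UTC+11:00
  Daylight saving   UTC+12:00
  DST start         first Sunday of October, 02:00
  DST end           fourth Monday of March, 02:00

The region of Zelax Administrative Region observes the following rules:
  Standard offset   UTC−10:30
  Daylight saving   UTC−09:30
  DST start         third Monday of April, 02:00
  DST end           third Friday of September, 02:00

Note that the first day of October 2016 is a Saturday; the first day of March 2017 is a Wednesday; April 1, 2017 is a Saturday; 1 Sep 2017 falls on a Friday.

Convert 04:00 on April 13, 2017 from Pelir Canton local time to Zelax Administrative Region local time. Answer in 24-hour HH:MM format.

06:30

1 October 2016 is a Saturday, so the first Sunday is October 2.
1 March 2017 is a Wednesday, so the first Monday is March 6 and the fourth is March 27.
April 13, 2017 is outside the daylight-saving period (2 October 2016 – 27 March 2017), so Pelir Canton is on standard time, UTC+11:00.
04:00 Pelir Canton − 11h = 17:00 UTC (rolling into the previous day, 12 April 2017).
1 April 2017 is a Saturday, so the first Monday is April 3 and the third is April 17.
1 September 2017 is a Friday, so the first Friday is September 1 and the third is September 15.
At the standard offset (UTC−10:30), 17:00 UTC − 10h30m = 06:30 Zelax Administrative Region standard time.
Daylight saving runs 17 April – 15 September; the standard-time date in Zelax Administrative Region, April 12, 2017, is outside that window, so Zelax Administrative Region is on standard time at UTC−10:30.
17:00 UTC − 10h30m = 06:30 Zelax Administrative Region.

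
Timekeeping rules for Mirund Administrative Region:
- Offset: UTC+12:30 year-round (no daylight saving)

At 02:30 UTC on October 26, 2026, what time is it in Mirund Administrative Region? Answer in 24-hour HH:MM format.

Mirund Administrative Region stays on UTC+12:30 all year.
02:30 UTC + 12h30m = 15:00 local.

15:00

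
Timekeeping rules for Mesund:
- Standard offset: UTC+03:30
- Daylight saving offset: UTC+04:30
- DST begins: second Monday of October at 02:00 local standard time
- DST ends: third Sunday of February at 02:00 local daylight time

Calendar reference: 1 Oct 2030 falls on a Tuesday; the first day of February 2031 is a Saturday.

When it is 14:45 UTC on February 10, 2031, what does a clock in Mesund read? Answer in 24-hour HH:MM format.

1 October 2030 is a Tuesday, so the first Monday is October 7 and the second is October 14.
1 February 2031 is a Saturday, so the first Sunday is February 2 and the third is February 16.
At the standard offset (UTC+03:30), 14:45 UTC + 3h30m = 18:15 Mesund standard time.
The standard-time date in Mesund, February 10, 2031, lies within the daylight-saving period (14 October 2030 – 16 February 2031), so Mesund is on daylight time, UTC+04:30.
14:45 UTC + 4h30m = 19:15 local.

19:15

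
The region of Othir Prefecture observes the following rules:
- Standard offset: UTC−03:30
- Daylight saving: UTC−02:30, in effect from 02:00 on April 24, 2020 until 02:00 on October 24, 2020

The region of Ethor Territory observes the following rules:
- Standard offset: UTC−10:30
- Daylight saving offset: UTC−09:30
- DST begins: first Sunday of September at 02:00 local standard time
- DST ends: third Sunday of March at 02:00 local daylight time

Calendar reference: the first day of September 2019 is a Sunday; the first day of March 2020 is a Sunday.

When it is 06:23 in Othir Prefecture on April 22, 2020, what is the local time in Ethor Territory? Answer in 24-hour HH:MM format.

April 22, 2020 is outside the daylight-saving period (24 April – 24 October), so Othir Prefecture is on standard time, UTC−03:30.
06:23 Othir Prefecture + 3h30m = 09:53 UTC.
1 September 2019 is a Sunday, so the first Sunday is September 1.
1 March 2020 is a Sunday, so the first Sunday is March 1 and the third is March 15.
At the standard offset (UTC−10:30), 09:53 UTC − 10h30m = 23:23 Ethor Territory standard time (rolling into the previous day, 21 April 2020).
The standard-time date in Ethor Territory, April 21, 2020, is outside the daylight-saving period (1 September 2019 – 15 March 2020), so Ethor Territory is on standard time, UTC−10:30.
09:53 UTC − 10h30m = 23:23 Ethor Territory (rolling into the previous day, 21 April 2020).

23:23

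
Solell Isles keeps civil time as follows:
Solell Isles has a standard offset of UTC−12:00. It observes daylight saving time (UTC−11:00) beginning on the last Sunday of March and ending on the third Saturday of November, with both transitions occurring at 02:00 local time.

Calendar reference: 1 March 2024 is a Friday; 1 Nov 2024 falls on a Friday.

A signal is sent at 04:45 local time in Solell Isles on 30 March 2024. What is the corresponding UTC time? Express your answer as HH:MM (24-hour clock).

1 March 2024 is a Friday, so Sundays fall on 3, 10, 17, 24, 31; the last is March 31.
1 November 2024 is a Friday, so the first Saturday is November 2 and the third is November 16.
30 March 2024 is outside the daylight-saving period (31 March – 16 November), so Solell Isles is on standard time, UTC−12:00.
04:45 local + 12h = 16:45 UTC.

16:45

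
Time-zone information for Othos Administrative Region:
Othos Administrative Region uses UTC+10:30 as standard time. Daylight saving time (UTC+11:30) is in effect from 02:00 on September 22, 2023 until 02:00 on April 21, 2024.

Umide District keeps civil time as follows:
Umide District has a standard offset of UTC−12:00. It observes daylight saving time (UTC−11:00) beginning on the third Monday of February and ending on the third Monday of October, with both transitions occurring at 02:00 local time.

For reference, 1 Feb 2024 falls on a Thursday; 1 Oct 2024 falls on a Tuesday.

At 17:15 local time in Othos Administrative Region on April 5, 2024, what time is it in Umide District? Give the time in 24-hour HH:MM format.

Daylight saving runs 22 September 2023 – 21 April 2024; April 5, 2024 is inside that window, so Othos Administrative Region is at UTC+11:30.
17:15 Othos Administrative Region − 11h30m = 05:45 UTC.
1 February 2024 is a Thursday, so the first Monday is February 5 and the third is February 19.
1 October 2024 is a Tuesday, so the first Monday is October 7 and the third is October 21.
At the standard offset (UTC−12:00), 05:45 UTC − 12h = 17:45 Umide District standard time (rolling into the previous day, 4 April 2024).
The standard-time date in Umide District, April 4, 2024, lies within the daylight-saving period (19 February – 21 October), so Umide District is on daylight time, UTC−11:00.
05:45 UTC − 11h = 18:45 Umide District (rolling into the previous day, 4 April 2024).

18:45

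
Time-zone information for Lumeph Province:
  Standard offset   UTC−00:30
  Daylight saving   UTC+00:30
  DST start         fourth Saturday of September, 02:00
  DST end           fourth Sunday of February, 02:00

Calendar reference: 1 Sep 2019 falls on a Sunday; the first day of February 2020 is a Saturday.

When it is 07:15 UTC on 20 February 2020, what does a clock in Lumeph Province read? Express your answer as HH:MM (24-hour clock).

07:45

1 September 2019 is a Sunday, so the first Saturday is September 7 and the fourth is September 28.
1 February 2020 is a Saturday, so the first Sunday is February 2 and the fourth is February 23.
At the standard offset (UTC−00:30), 07:15 UTC − 0h30m = 06:45 Lumeph Province standard time.
Daylight saving runs 28 September 2019 – 23 February 2020; the standard-time date in Lumeph Province, 20 February 2020, is inside that window, so Lumeph Province is at UTC+00:30.
07:15 UTC + 0h30m = 07:45 local.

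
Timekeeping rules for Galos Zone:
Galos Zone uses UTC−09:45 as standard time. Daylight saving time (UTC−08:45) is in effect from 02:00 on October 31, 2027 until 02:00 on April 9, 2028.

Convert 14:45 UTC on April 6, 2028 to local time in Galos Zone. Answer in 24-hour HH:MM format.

At the standard offset (UTC−09:45), 14:45 UTC − 9h45m = 05:00 Galos Zone standard time.
Daylight saving runs 31 October 2027 – 9 April 2028; the standard-time date in Galos Zone, April 6, 2028, is inside that window, so Galos Zone is at UTC−08:45.
14:45 UTC − 8h45m = 06:00 local.

06:00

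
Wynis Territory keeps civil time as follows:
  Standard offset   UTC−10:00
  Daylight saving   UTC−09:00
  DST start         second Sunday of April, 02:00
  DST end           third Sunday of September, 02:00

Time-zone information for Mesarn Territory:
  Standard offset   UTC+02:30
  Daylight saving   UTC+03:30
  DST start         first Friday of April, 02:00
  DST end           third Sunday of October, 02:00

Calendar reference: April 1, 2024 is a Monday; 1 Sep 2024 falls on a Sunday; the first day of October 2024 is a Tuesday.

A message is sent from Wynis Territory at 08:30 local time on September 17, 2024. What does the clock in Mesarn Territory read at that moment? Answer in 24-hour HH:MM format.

22:00

1 April 2024 is a Monday, so the first Sunday is April 7 and the second is April 14.
1 September 2024 is a Sunday, so the first Sunday is September 1 and the third is September 15.
September 17, 2024 is outside the daylight-saving period (14 April – 15 September), so Wynis Territory is on standard time, UTC−10:00.
08:30 Wynis Territory + 10h = 18:30 UTC.
1 April 2024 is a Monday, so the first Friday is April 5.
1 October 2024 is a Tuesday, so the first Sunday is October 6 and the third is October 20.
At the standard offset (UTC+02:30), 18:30 UTC + 2h30m = 21:00 Mesarn Territory standard time.
Daylight saving runs 5 April – 20 October; the standard-time date in Mesarn Territory, September 17, 2024, is inside that window, so Mesarn Territory is at UTC+03:30.
18:30 UTC + 3h30m = 22:00 Mesarn Territory.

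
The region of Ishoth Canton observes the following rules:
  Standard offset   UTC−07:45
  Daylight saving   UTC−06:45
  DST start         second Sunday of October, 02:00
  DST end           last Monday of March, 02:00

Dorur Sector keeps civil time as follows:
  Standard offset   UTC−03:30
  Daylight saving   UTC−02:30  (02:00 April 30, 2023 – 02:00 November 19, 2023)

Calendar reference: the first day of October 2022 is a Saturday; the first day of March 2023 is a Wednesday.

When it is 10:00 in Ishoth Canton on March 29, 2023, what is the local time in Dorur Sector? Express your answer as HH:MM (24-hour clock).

1 October 2022 is a Saturday, so the first Sunday is October 2 and the second is October 9.
1 March 2023 is a Wednesday, so Mondays fall on 6, 13, 20, 27; the last is March 27.
March 29, 2023 is outside the daylight-saving period (9 October 2022 – 27 March 2023), so Ishoth Canton is on standard time, UTC−07:45.
10:00 Ishoth Canton + 7h45m = 17:45 UTC.
At the standard offset (UTC−03:30), 17:45 UTC − 3h30m = 14:15 Dorur Sector standard time.
The standard-time date in Dorur Sector, March 29, 2023, is outside the daylight-saving period (30 April – 19 November), so Dorur Sector is on standard time, UTC−03:30.
17:45 UTC − 3h30m = 14:15 Dorur Sector.

14:15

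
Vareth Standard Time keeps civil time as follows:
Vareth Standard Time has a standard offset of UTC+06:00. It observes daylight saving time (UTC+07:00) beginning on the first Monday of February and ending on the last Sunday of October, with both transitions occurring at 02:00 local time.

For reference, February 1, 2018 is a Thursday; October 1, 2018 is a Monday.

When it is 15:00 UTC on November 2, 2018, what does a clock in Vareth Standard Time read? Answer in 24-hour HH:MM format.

21:00

1 February 2018 is a Thursday, so the first Monday is February 5.
1 October 2018 is a Monday, so Sundays fall on 7, 14, 21, 28; the last is October 28.
At the standard offset (UTC+06:00), 15:00 UTC + 6h = 21:00 Vareth Standard Time standard time.
Daylight saving runs 5 February – 28 October; the standard-time date in Vareth Standard Time, November 2, 2018, is outside that window, so Vareth Standard Time is on standard time at UTC+06:00.
15:00 UTC + 6h = 21:00 local.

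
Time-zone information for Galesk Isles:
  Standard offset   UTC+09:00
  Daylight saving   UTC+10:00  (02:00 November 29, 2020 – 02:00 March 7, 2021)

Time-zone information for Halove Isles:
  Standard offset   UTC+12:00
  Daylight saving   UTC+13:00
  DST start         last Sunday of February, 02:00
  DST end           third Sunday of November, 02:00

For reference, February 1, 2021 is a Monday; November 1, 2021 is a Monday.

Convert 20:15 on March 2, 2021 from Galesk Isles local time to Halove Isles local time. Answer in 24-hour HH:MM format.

23:15

March 2, 2021 lies within the daylight-saving period (29 November 2020 – 7 March 2021), so Galesk Isles is on daylight time, UTC+10:00.
20:15 Galesk Isles − 10h = 10:15 UTC.
1 February 2021 is a Monday, so Sundays fall on 7, 14, 21, 28; the last is February 28.
1 November 2021 is a Monday, so the first Sunday is November 7 and the third is November 21.
At the standard offset (UTC+12:00), 10:15 UTC + 12h = 22:15 Halove Isles standard time.
The standard-time date in Halove Isles, March 2, 2021, lies within the daylight-saving period (28 February – 21 November), so Halove Isles is on daylight time, UTC+13:00.
10:15 UTC + 13h = 23:15 Halove Isles.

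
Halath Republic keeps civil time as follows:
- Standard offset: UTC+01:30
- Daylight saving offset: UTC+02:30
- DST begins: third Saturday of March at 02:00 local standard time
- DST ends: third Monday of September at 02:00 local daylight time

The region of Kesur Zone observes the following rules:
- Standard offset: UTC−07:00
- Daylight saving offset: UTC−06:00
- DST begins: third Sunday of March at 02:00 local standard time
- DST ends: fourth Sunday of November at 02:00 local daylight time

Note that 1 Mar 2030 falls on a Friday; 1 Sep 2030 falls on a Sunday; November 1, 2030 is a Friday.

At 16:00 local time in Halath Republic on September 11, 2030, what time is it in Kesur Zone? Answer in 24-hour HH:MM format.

1 March 2030 is a Friday, so the first Saturday is March 2 and the third is March 16.
1 September 2030 is a Sunday, so the first Monday is September 2 and the third is September 16.
September 11, 2030 falls between 16 March and 16 September, so daylight saving is in effect and Halath Republic is at UTC+02:30.
16:00 Halath Republic − 2h30m = 13:30 UTC.
1 March 2030 is a Friday, so the first Sunday is March 3 and the third is March 17.
1 November 2030 is a Friday, so the first Sunday is November 3 and the fourth is November 24.
At the standard offset (UTC−07:00), 13:30 UTC − 7h = 06:30 Kesur Zone standard time.
The standard-time date in Kesur Zone, September 11, 2030, lies within the daylight-saving period (17 March – 24 November), so Kesur Zone is on daylight time, UTC−06:00.
13:30 UTC − 6h = 07:30 Kesur Zone.

07:30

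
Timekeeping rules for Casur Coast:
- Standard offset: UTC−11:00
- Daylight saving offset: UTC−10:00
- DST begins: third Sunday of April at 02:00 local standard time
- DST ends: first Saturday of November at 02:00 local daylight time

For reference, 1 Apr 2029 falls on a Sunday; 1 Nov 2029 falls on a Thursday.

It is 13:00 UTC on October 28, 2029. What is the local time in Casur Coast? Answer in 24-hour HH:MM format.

1 April 2029 is a Sunday, so the first Sunday is April 1 and the third is April 15.
1 November 2029 is a Thursday, so the first Saturday is November 3.
At the standard offset (UTC−11:00), 13:00 UTC − 11h = 02:00 Casur Coast standard time.
Daylight saving runs 15 April – 3 November; the standard-time date in Casur Coast, October 28, 2029, is inside that window, so Casur Coast is at UTC−10:00.
13:00 UTC − 10h = 03:00 local.

03:00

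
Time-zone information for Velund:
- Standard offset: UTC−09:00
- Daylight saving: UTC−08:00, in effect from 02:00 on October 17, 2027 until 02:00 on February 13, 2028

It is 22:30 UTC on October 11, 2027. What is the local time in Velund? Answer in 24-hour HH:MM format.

13:30

At the standard offset (UTC−09:00), 22:30 UTC − 9h = 13:30 Velund standard time.
The standard-time date in Velund, October 11, 2027, is outside the daylight-saving period (17 October 2027 – 13 February 2028), so Velund is on standard time, UTC−09:00.
22:30 UTC − 9h = 13:30 local.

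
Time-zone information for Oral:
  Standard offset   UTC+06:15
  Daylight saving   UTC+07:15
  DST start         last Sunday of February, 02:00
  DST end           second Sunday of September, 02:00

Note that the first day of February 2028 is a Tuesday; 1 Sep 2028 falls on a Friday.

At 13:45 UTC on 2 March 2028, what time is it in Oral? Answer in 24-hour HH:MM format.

1 February 2028 is a Tuesday, so Sundays fall on 6, 13, 20, 27; the last is February 27.
1 September 2028 is a Friday, so the first Sunday is September 3 and the second is September 10.
At the standard offset (UTC+06:15), 13:45 UTC + 6h15m = 20:00 Oral standard time.
The standard-time date in Oral, 2 March 2028, lies within the daylight-saving period (27 February – 10 September), so Oral is on daylight time, UTC+07:15.
13:45 UTC + 7h15m = 21:00 local.

21:00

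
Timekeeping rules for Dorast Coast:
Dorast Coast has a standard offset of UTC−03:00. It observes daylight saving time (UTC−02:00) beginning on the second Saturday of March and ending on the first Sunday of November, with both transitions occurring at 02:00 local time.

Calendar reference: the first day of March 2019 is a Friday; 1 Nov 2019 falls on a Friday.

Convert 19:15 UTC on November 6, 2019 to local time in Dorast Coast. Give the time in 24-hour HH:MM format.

1 March 2019 is a Friday, so the first Saturday is March 2 and the second is March 9.
1 November 2019 is a Friday, so the first Sunday is November 3.
At the standard offset (UTC−03:00), 19:15 UTC − 3h = 16:15 Dorast Coast standard time.
The standard-time date in Dorast Coast, November 6, 2019, does not fall between 9 March and 3 November, so daylight saving is not in effect and Dorast Coast is at UTC−03:00.
19:15 UTC − 3h = 16:15 local.

16:15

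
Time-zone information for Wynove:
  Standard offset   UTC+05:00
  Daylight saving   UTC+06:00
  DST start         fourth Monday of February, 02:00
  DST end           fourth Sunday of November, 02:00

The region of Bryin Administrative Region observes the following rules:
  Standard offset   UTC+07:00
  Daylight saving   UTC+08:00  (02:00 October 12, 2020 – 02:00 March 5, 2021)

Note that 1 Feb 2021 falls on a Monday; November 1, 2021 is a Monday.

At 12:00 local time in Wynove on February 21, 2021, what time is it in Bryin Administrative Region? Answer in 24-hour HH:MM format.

15:00

1 February 2021 is a Monday, so the first Monday is February 1 and the fourth is February 22.
1 November 2021 is a Monday, so the first Sunday is November 7 and the fourth is November 28.
Daylight saving runs 22 February – 28 November; February 21, 2021 is outside that window, so Wynove is on standard time at UTC+05:00.
12:00 Wynove − 5h = 07:00 UTC.
At the standard offset (UTC+07:00), 07:00 UTC + 7h = 14:00 Bryin Administrative Region standard time.
Daylight saving runs 12 October 2020 – 5 March 2021; the standard-time date in Bryin Administrative Region, February 21, 2021, is inside that window, so Bryin Administrative Region is at UTC+08:00.
07:00 UTC + 8h = 15:00 Bryin Administrative Region.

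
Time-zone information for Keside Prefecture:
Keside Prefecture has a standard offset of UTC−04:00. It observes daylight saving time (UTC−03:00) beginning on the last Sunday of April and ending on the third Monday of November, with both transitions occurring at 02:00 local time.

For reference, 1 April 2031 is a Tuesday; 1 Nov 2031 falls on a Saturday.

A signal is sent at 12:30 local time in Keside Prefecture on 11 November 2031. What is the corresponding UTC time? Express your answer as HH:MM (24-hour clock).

15:30

1 April 2031 is a Tuesday, so Sundays fall on 6, 13, 20, 27; the last is April 27.
1 November 2031 is a Saturday, so the first Monday is November 3 and the third is November 17.
11 November 2031 lies within the daylight-saving period (27 April – 17 November), so Keside Prefecture is on daylight time, UTC−03:00.
12:30 local + 3h = 15:30 UTC.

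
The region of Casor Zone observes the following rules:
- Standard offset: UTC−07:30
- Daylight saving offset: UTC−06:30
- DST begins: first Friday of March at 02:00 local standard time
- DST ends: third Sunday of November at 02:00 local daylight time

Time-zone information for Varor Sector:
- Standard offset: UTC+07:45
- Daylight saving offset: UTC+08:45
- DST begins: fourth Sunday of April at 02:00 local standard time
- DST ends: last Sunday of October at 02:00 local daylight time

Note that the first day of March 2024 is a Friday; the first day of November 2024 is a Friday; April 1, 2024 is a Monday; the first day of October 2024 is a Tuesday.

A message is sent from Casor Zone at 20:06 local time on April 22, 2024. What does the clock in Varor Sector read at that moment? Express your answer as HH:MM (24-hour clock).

10:21

1 March 2024 is a Friday, so the first Friday is March 1.
1 November 2024 is a Friday, so the first Sunday is November 3 and the third is November 17.
April 22, 2024 falls between 1 March and 17 November, so daylight saving is in effect and Casor Zone is at UTC−06:30.
20:06 Casor Zone + 6h30m = 02:36 UTC (rolling into the next day, 23 April 2024).
1 April 2024 is a Monday, so the first Sunday is April 7 and the fourth is April 28.
1 October 2024 is a Tuesday, so Sundays fall on 6, 13, 20, 27; the last is October 27.
At the standard offset (UTC+07:45), 02:36 UTC + 7h45m = 10:21 Varor Sector standard time.
The standard-time date in Varor Sector, April 23, 2024, does not fall between 28 April and 27 October, so daylight saving is not in effect and Varor Sector is at UTC+07:45.
02:36 UTC + 7h45m = 10:21 Varor Sector.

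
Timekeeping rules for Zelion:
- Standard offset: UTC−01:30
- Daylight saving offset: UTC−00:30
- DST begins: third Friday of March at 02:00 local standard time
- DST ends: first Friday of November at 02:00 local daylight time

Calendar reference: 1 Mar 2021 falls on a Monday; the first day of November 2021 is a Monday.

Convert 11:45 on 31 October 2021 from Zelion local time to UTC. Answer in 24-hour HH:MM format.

12:15

1 March 2021 is a Monday, so the first Friday is March 5 and the third is March 19.
1 November 2021 is a Monday, so the first Friday is November 5.
Daylight saving runs 19 March – 5 November; 31 October 2021 is inside that window, so Zelion is at UTC−00:30.
11:45 local + 0h30m = 12:15 UTC.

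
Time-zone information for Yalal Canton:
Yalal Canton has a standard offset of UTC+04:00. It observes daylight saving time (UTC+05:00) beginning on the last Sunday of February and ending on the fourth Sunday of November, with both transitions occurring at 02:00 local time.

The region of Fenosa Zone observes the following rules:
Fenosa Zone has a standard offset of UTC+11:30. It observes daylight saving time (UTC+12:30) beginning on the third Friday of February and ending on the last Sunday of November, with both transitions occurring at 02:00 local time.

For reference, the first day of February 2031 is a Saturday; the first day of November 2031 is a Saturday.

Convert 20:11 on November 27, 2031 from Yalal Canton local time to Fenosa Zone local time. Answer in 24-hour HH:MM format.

04:41

1 February 2031 is a Saturday, so Sundays fall on 2, 9, 16, 23; the last is February 23.
1 November 2031 is a Saturday, so the first Sunday is November 2 and the fourth is November 23.
November 27, 2031 does not fall between 23 February and 23 November, so daylight saving is not in effect and Yalal Canton is at UTC+04:00.
20:11 Yalal Canton − 4h = 16:11 UTC.
1 February 2031 is a Saturday, so the first Friday is February 7 and the third is February 21.
1 November 2031 is a Saturday, so Sundays fall on 2, 9, 16, 23, 30; the last is November 30.
At the standard offset (UTC+11:30), 16:11 UTC + 11h30m = 03:41 Fenosa Zone standard time (rolling into the next day, 28 November 2031).
The standard-time date in Fenosa Zone, November 28, 2031, lies within the daylight-saving period (21 February – 30 November), so Fenosa Zone is on daylight time, UTC+12:30.
16:11 UTC + 12h30m = 04:41 Fenosa Zone (rolling into the next day, 28 November 2031).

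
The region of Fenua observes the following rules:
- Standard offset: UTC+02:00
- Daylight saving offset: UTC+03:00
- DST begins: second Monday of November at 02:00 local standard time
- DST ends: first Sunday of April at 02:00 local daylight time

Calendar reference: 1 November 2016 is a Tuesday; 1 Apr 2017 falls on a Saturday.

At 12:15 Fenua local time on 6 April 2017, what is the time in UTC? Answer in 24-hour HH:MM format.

10:15

1 November 2016 is a Tuesday, so the first Monday is November 7 and the second is November 14.
1 April 2017 is a Saturday, so the first Sunday is April 2.
Daylight saving runs 14 November 2016 – 2 April 2017; 6 April 2017 is outside that window, so Fenua is on standard time at UTC+02:00.
12:15 local − 2h = 10:15 UTC.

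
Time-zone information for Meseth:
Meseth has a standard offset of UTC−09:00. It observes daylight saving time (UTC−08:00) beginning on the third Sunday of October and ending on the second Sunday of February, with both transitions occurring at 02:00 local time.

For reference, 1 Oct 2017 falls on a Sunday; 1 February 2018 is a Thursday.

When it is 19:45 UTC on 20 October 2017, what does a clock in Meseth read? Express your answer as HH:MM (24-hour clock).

11:45

1 October 2017 is a Sunday, so the first Sunday is October 1 and the third is October 15.
1 February 2018 is a Thursday, so the first Sunday is February 4 and the second is February 11.
At the standard offset (UTC−09:00), 19:45 UTC − 9h = 10:45 Meseth standard time.
The standard-time date in Meseth, 20 October 2017, lies within the daylight-saving period (15 October 2017 – 11 February 2018), so Meseth is on daylight time, UTC−08:00.
19:45 UTC − 8h = 11:45 local.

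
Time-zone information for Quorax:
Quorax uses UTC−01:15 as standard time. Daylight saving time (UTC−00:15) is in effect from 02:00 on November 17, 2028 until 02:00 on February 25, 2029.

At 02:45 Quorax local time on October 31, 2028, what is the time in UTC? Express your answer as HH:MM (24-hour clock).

04:00

October 31, 2028 is outside the daylight-saving period (17 November 2028 – 25 February 2029), so Quorax is on standard time, UTC−01:15.
02:45 local + 1h15m = 04:00 UTC.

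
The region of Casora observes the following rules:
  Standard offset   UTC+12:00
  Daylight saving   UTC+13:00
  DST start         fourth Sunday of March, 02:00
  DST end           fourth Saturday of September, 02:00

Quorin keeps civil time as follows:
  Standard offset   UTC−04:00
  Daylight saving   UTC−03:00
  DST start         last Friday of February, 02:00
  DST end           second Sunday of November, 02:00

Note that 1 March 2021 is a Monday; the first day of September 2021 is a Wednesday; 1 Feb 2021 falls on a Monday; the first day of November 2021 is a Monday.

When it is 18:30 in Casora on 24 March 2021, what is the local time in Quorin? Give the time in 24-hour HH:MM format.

03:30

1 March 2021 is a Monday, so the first Sunday is March 7 and the fourth is March 28.
1 September 2021 is a Wednesday, so the first Saturday is September 4 and the fourth is September 25.
24 March 2021 is outside the daylight-saving period (28 March – 25 September), so Casora is on standard time, UTC+12:00.
18:30 Casora − 12h = 06:30 UTC.
1 February 2021 is a Monday, so Fridays fall on 5, 12, 19, 26; the last is February 26.
1 November 2021 is a Monday, so the first Sunday is November 7 and the second is November 14.
At the standard offset (UTC−04:00), 06:30 UTC − 4h = 02:30 Quorin standard time.
Daylight saving runs 26 February – 14 November; the standard-time date in Quorin, 24 March 2021, is inside that window, so Quorin is at UTC−03:00.
06:30 UTC − 3h = 03:30 Quorin.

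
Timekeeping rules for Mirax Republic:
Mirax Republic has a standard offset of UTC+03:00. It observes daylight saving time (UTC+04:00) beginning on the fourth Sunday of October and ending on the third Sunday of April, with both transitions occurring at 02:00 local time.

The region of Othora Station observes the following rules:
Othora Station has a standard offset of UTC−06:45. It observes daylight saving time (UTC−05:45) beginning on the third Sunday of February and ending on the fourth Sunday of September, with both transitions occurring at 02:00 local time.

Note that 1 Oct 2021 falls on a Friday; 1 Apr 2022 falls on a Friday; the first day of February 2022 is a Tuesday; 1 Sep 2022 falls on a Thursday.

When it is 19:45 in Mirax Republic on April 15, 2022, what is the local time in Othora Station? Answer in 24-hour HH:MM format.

1 October 2021 is a Friday, so the first Sunday is October 3 and the fourth is October 24.
1 April 2022 is a Friday, so the first Sunday is April 3 and the third is April 17.
Daylight saving runs 24 October 2021 – 17 April 2022; April 15, 2022 is inside that window, so Mirax Republic is at UTC+04:00.
19:45 Mirax Republic − 4h = 15:45 UTC.
1 February 2022 is a Tuesday, so the first Sunday is February 6 and the third is February 20.
1 September 2022 is a Thursday, so the first Sunday is September 4 and the fourth is September 25.
At the standard offset (UTC−06:45), 15:45 UTC − 6h45m = 09:00 Othora Station standard time.
The standard-time date in Othora Station, April 15, 2022, lies within the daylight-saving period (20 February – 25 September), so Othora Station is on daylight time, UTC−05:45.
15:45 UTC − 5h45m = 10:00 Othora Station.

10:00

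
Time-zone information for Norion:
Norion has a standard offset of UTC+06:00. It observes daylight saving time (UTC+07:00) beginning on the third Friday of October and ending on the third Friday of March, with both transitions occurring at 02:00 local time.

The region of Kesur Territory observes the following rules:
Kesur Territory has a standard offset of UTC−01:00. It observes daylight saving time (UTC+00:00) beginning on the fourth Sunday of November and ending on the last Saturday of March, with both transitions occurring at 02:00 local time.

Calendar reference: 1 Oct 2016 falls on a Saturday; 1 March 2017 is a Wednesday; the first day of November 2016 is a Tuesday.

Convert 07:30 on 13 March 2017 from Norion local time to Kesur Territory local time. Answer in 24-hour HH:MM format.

1 October 2016 is a Saturday, so the first Friday is October 7 and the third is October 21.
1 March 2017 is a Wednesday, so the first Friday is March 3 and the third is March 17.
13 March 2017 falls between 21 October 2016 and 17 March 2017, so daylight saving is in effect and Norion is at UTC+07:00.
07:30 Norion − 7h = 00:30 UTC.
1 November 2016 is a Tuesday, so the first Sunday is November 6 and the fourth is November 27.
1 March 2017 is a Wednesday, so Saturdays fall on 4, 11, 18, 25; the last is March 25.
At the standard offset (UTC−01:00), 00:30 UTC − 1h = 23:30 Kesur Territory standard time (rolling into the previous day, 12 March 2017).
The standard-time date in Kesur Territory, 12 March 2017, falls between 27 November 2016 and 25 March 2017, so daylight saving is in effect and Kesur Territory is at UTC+00:00.
00:30 UTC + 0h = 00:30 Kesur Territory.

00:30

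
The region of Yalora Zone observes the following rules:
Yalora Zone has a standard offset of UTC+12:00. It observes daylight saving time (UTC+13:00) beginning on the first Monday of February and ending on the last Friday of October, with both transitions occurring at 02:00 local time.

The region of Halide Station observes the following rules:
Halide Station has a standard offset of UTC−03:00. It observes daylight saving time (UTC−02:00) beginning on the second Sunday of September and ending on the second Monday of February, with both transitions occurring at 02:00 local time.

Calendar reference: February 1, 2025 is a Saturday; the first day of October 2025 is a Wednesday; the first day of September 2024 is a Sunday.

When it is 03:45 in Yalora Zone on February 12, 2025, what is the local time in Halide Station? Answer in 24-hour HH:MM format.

1 February 2025 is a Saturday, so the first Monday is February 3.
1 October 2025 is a Wednesday, so Fridays fall on 3, 10, 17, 24, 31; the last is October 31.
February 12, 2025 lies within the daylight-saving period (3 February – 31 October), so Yalora Zone is on daylight time, UTC+13:00.
03:45 Yalora Zone − 13h = 14:45 UTC (rolling into the previous day, 11 February 2025).
1 September 2024 is a Sunday, so the first Sunday is September 1 and the second is September 8.
1 February 2025 is a Saturday, so the first Monday is February 3 and the second is February 10.
At the standard offset (UTC−03:00), 14:45 UTC − 3h = 11:45 Halide Station standard time.
The standard-time date in Halide Station, February 11, 2025, does not fall between 8 September 2024 and 10 February 2025, so daylight saving is not in effect and Halide Station is at UTC−03:00.
14:45 UTC − 3h = 11:45 Halide Station.

11:45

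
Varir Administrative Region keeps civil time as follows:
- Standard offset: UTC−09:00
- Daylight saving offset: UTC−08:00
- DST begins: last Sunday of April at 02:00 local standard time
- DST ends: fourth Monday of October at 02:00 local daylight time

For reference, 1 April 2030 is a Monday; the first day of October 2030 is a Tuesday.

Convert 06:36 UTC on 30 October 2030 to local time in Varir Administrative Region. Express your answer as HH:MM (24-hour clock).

1 April 2030 is a Monday, so Sundays fall on 7, 14, 21, 28; the last is April 28.
1 October 2030 is a Tuesday, so the first Monday is October 7 and the fourth is October 28.
At the standard offset (UTC−09:00), 06:36 UTC − 9h = 21:36 Varir Administrative Region standard time (rolling into the previous day, 29 October 2030).
The standard-time date in Varir Administrative Region, 29 October 2030, is outside the daylight-saving period (28 April – 28 October), so Varir Administrative Region is on standard time, UTC−09:00.
06:36 UTC − 9h = 21:36 local (rolling into the previous day, 29 October 2030).

21:36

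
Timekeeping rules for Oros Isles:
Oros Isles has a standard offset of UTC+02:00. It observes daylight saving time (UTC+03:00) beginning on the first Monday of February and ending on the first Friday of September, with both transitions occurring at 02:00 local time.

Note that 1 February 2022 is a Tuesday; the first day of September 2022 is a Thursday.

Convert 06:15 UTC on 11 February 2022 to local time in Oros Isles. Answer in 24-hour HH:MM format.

09:15

1 February 2022 is a Tuesday, so the first Monday is February 7.
1 September 2022 is a Thursday, so the first Friday is September 2.
At the standard offset (UTC+02:00), 06:15 UTC + 2h = 08:15 Oros Isles standard time.
Daylight saving runs 7 February – 2 September; the standard-time date in Oros Isles, 11 February 2022, is inside that window, so Oros Isles is at UTC+03:00.
06:15 UTC + 3h = 09:15 local.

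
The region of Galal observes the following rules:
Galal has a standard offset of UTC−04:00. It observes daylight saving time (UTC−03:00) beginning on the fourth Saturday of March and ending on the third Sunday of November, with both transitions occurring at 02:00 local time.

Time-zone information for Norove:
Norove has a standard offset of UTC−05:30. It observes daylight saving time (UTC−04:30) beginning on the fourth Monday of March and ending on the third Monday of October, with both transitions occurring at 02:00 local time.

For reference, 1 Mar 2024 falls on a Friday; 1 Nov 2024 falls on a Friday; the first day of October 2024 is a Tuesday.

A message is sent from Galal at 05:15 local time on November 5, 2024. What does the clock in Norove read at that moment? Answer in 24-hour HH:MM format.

1 March 2024 is a Friday, so the first Saturday is March 2 and the fourth is March 23.
1 November 2024 is a Friday, so the first Sunday is November 3 and the third is November 17.
November 5, 2024 falls between 23 March and 17 November, so daylight saving is in effect and Galal is at UTC−03:00.
05:15 Galal + 3h = 08:15 UTC.
1 March 2024 is a Friday, so the first Monday is March 4 and the fourth is March 25.
1 October 2024 is a Tuesday, so the first Monday is October 7 and the third is October 21.
At the standard offset (UTC−05:30), 08:15 UTC − 5h30m = 02:45 Norove standard time.
The standard-time date in Norove, November 5, 2024, does not fall between 25 March and 21 October, so daylight saving is not in effect and Norove is at UTC−05:30.
08:15 UTC − 5h30m = 02:45 Norove.

02:45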